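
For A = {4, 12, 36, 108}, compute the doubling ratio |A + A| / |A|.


|A| = 4.
Compute A + A by enumerating all 16 pairs.
A + A = {8, 16, 24, 40, 48, 72, 112, 120, 144, 216}, so |A + A| = 10.
K = |A + A| / |A| = 10/4 = 5/2 ≈ 2.5000.
Reference: AP of size 4 gives K = 7/4 ≈ 1.7500; a fully generic set of size 4 gives K ≈ 2.5000.

|A| = 4, |A + A| = 10, K = 10/4 = 5/2.


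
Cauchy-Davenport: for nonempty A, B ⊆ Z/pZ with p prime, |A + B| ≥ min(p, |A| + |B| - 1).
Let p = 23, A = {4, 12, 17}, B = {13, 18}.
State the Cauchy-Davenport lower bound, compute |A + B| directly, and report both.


Cauchy-Davenport: |A + B| ≥ min(p, |A| + |B| - 1) for A, B nonempty in Z/pZ.
|A| = 3, |B| = 2, p = 23.
CD lower bound = min(23, 3 + 2 - 1) = min(23, 4) = 4.
Compute A + B mod 23 directly:
a = 4: 4+13=17, 4+18=22
a = 12: 12+13=2, 12+18=7
a = 17: 17+13=7, 17+18=12
A + B = {2, 7, 12, 17, 22}, so |A + B| = 5.
Verify: 5 ≥ 4? Yes ✓.

CD lower bound = 4, actual |A + B| = 5.


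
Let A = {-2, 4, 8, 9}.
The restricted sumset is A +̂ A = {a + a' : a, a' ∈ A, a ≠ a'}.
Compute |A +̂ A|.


Restricted sumset: A +̂ A = {a + a' : a ∈ A, a' ∈ A, a ≠ a'}.
Equivalently, take A + A and drop any sum 2a that is achievable ONLY as a + a for a ∈ A (i.e. sums representable only with equal summands).
Enumerate pairs (a, a') with a < a' (symmetric, so each unordered pair gives one sum; this covers all a ≠ a'):
  -2 + 4 = 2
  -2 + 8 = 6
  -2 + 9 = 7
  4 + 8 = 12
  4 + 9 = 13
  8 + 9 = 17
Collected distinct sums: {2, 6, 7, 12, 13, 17}
|A +̂ A| = 6
(Reference bound: |A +̂ A| ≥ 2|A| - 3 for |A| ≥ 2, with |A| = 4 giving ≥ 5.)

|A +̂ A| = 6


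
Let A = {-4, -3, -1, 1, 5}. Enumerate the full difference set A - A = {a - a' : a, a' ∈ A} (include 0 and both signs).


A - A = {a - a' : a, a' ∈ A}.
Compute a - a' for each ordered pair (a, a'):
a = -4: -4--4=0, -4--3=-1, -4--1=-3, -4-1=-5, -4-5=-9
a = -3: -3--4=1, -3--3=0, -3--1=-2, -3-1=-4, -3-5=-8
a = -1: -1--4=3, -1--3=2, -1--1=0, -1-1=-2, -1-5=-6
a = 1: 1--4=5, 1--3=4, 1--1=2, 1-1=0, 1-5=-4
a = 5: 5--4=9, 5--3=8, 5--1=6, 5-1=4, 5-5=0
Collecting distinct values (and noting 0 appears from a-a):
A - A = {-9, -8, -6, -5, -4, -3, -2, -1, 0, 1, 2, 3, 4, 5, 6, 8, 9}
|A - A| = 17

A - A = {-9, -8, -6, -5, -4, -3, -2, -1, 0, 1, 2, 3, 4, 5, 6, 8, 9}


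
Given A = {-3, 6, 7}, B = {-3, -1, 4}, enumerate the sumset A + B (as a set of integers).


A + B = {a + b : a ∈ A, b ∈ B}.
Enumerate all |A|·|B| = 3·3 = 9 pairs (a, b) and collect distinct sums.
a = -3: -3+-3=-6, -3+-1=-4, -3+4=1
a = 6: 6+-3=3, 6+-1=5, 6+4=10
a = 7: 7+-3=4, 7+-1=6, 7+4=11
Collecting distinct sums: A + B = {-6, -4, 1, 3, 4, 5, 6, 10, 11}
|A + B| = 9

A + B = {-6, -4, 1, 3, 4, 5, 6, 10, 11}


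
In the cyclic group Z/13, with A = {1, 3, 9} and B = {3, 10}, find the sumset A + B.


Work in Z/13Z: reduce every sum a + b modulo 13.
Enumerate all 6 pairs:
a = 1: 1+3=4, 1+10=11
a = 3: 3+3=6, 3+10=0
a = 9: 9+3=12, 9+10=6
Distinct residues collected: {0, 4, 6, 11, 12}
|A + B| = 5 (out of 13 total residues).

A + B = {0, 4, 6, 11, 12}


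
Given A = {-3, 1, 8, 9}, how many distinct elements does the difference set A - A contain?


A - A = {a - a' : a, a' ∈ A}; |A| = 4.
Bounds: 2|A|-1 ≤ |A - A| ≤ |A|² - |A| + 1, i.e. 7 ≤ |A - A| ≤ 13.
Note: 0 ∈ A - A always (from a - a). The set is symmetric: if d ∈ A - A then -d ∈ A - A.
Enumerate nonzero differences d = a - a' with a > a' (then include -d):
Positive differences: {1, 4, 7, 8, 11, 12}
Full difference set: {0} ∪ (positive diffs) ∪ (negative diffs).
|A - A| = 1 + 2·6 = 13 (matches direct enumeration: 13).

|A - A| = 13


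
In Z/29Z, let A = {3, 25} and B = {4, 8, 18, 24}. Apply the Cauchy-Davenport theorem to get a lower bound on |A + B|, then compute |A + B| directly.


Cauchy-Davenport: |A + B| ≥ min(p, |A| + |B| - 1) for A, B nonempty in Z/pZ.
|A| = 2, |B| = 4, p = 29.
CD lower bound = min(29, 2 + 4 - 1) = min(29, 5) = 5.
Compute A + B mod 29 directly:
a = 3: 3+4=7, 3+8=11, 3+18=21, 3+24=27
a = 25: 25+4=0, 25+8=4, 25+18=14, 25+24=20
A + B = {0, 4, 7, 11, 14, 20, 21, 27}, so |A + B| = 8.
Verify: 8 ≥ 5? Yes ✓.

CD lower bound = 5, actual |A + B| = 8.


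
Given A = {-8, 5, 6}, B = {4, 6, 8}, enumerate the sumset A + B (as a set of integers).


A + B = {a + b : a ∈ A, b ∈ B}.
Enumerate all |A|·|B| = 3·3 = 9 pairs (a, b) and collect distinct sums.
a = -8: -8+4=-4, -8+6=-2, -8+8=0
a = 5: 5+4=9, 5+6=11, 5+8=13
a = 6: 6+4=10, 6+6=12, 6+8=14
Collecting distinct sums: A + B = {-4, -2, 0, 9, 10, 11, 12, 13, 14}
|A + B| = 9

A + B = {-4, -2, 0, 9, 10, 11, 12, 13, 14}


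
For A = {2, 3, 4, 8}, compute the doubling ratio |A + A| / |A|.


|A| = 4.
Compute A + A by enumerating all 16 pairs.
A + A = {4, 5, 6, 7, 8, 10, 11, 12, 16}, so |A + A| = 9.
K = |A + A| / |A| = 9/4 (already in lowest terms) ≈ 2.2500.
Reference: AP of size 4 gives K = 7/4 ≈ 1.7500; a fully generic set of size 4 gives K ≈ 2.5000.

|A| = 4, |A + A| = 9, K = 9/4.


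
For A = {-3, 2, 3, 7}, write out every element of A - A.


A - A = {a - a' : a, a' ∈ A}.
Compute a - a' for each ordered pair (a, a'):
a = -3: -3--3=0, -3-2=-5, -3-3=-6, -3-7=-10
a = 2: 2--3=5, 2-2=0, 2-3=-1, 2-7=-5
a = 3: 3--3=6, 3-2=1, 3-3=0, 3-7=-4
a = 7: 7--3=10, 7-2=5, 7-3=4, 7-7=0
Collecting distinct values (and noting 0 appears from a-a):
A - A = {-10, -6, -5, -4, -1, 0, 1, 4, 5, 6, 10}
|A - A| = 11

A - A = {-10, -6, -5, -4, -1, 0, 1, 4, 5, 6, 10}


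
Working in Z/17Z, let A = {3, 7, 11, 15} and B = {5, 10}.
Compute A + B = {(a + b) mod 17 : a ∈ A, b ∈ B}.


Work in Z/17Z: reduce every sum a + b modulo 17.
Enumerate all 8 pairs:
a = 3: 3+5=8, 3+10=13
a = 7: 7+5=12, 7+10=0
a = 11: 11+5=16, 11+10=4
a = 15: 15+5=3, 15+10=8
Distinct residues collected: {0, 3, 4, 8, 12, 13, 16}
|A + B| = 7 (out of 17 total residues).

A + B = {0, 3, 4, 8, 12, 13, 16}


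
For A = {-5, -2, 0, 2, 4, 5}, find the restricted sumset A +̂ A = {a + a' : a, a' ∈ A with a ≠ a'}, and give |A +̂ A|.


Restricted sumset: A +̂ A = {a + a' : a ∈ A, a' ∈ A, a ≠ a'}.
Equivalently, take A + A and drop any sum 2a that is achievable ONLY as a + a for a ∈ A (i.e. sums representable only with equal summands).
Enumerate pairs (a, a') with a < a' (symmetric, so each unordered pair gives one sum; this covers all a ≠ a'):
  -5 + -2 = -7
  -5 + 0 = -5
  -5 + 2 = -3
  -5 + 4 = -1
  -5 + 5 = 0
  -2 + 0 = -2
  -2 + 2 = 0
  -2 + 4 = 2
  -2 + 5 = 3
  0 + 2 = 2
  0 + 4 = 4
  0 + 5 = 5
  2 + 4 = 6
  2 + 5 = 7
  4 + 5 = 9
Collected distinct sums: {-7, -5, -3, -2, -1, 0, 2, 3, 4, 5, 6, 7, 9}
|A +̂ A| = 13
(Reference bound: |A +̂ A| ≥ 2|A| - 3 for |A| ≥ 2, with |A| = 6 giving ≥ 9.)

|A +̂ A| = 13


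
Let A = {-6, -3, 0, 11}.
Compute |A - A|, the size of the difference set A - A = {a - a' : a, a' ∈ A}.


A - A = {a - a' : a, a' ∈ A}; |A| = 4.
Bounds: 2|A|-1 ≤ |A - A| ≤ |A|² - |A| + 1, i.e. 7 ≤ |A - A| ≤ 13.
Note: 0 ∈ A - A always (from a - a). The set is symmetric: if d ∈ A - A then -d ∈ A - A.
Enumerate nonzero differences d = a - a' with a > a' (then include -d):
Positive differences: {3, 6, 11, 14, 17}
Full difference set: {0} ∪ (positive diffs) ∪ (negative diffs).
|A - A| = 1 + 2·5 = 11 (matches direct enumeration: 11).

|A - A| = 11


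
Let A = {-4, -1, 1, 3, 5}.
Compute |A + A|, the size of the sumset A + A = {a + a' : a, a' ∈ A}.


A + A = {a + a' : a, a' ∈ A}; |A| = 5.
General bounds: 2|A| - 1 ≤ |A + A| ≤ |A|(|A|+1)/2, i.e. 9 ≤ |A + A| ≤ 15.
Lower bound 2|A|-1 is attained iff A is an arithmetic progression.
Enumerate sums a + a' for a ≤ a' (symmetric, so this suffices):
a = -4: -4+-4=-8, -4+-1=-5, -4+1=-3, -4+3=-1, -4+5=1
a = -1: -1+-1=-2, -1+1=0, -1+3=2, -1+5=4
a = 1: 1+1=2, 1+3=4, 1+5=6
a = 3: 3+3=6, 3+5=8
a = 5: 5+5=10
Distinct sums: {-8, -5, -3, -2, -1, 0, 1, 2, 4, 6, 8, 10}
|A + A| = 12

|A + A| = 12


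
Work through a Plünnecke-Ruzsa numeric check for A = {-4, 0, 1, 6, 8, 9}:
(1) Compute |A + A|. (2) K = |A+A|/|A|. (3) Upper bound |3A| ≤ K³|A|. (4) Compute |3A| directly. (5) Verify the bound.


|A| = 6.
Step 1: Compute A + A by enumerating all 36 pairs.
A + A = {-8, -4, -3, 0, 1, 2, 4, 5, 6, 7, 8, 9, 10, 12, 14, 15, 16, 17, 18}, so |A + A| = 19.
Step 2: Doubling constant K = |A + A|/|A| = 19/6 = 19/6 ≈ 3.1667.
Step 3: Plünnecke-Ruzsa gives |3A| ≤ K³·|A| = (3.1667)³ · 6 ≈ 190.5278.
Step 4: Compute 3A = A + A + A directly by enumerating all triples (a,b,c) ∈ A³; |3A| = 34.
Step 5: Check 34 ≤ 190.5278? Yes ✓.

K = 19/6, Plünnecke-Ruzsa bound K³|A| ≈ 190.5278, |3A| = 34, inequality holds.


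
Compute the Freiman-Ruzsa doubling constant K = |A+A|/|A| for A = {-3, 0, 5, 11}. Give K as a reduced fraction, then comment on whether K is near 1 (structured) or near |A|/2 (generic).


|A| = 4.
Compute A + A by enumerating all 16 pairs.
A + A = {-6, -3, 0, 2, 5, 8, 10, 11, 16, 22}, so |A + A| = 10.
K = |A + A| / |A| = 10/4 = 5/2 ≈ 2.5000.
Reference: AP of size 4 gives K = 7/4 ≈ 1.7500; a fully generic set of size 4 gives K ≈ 2.5000.

|A| = 4, |A + A| = 10, K = 10/4 = 5/2.


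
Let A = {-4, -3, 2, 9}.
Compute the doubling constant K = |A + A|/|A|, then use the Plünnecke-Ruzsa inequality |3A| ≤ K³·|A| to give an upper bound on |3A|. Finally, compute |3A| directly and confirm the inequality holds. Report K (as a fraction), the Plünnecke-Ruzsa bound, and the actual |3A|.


|A| = 4.
Step 1: Compute A + A by enumerating all 16 pairs.
A + A = {-8, -7, -6, -2, -1, 4, 5, 6, 11, 18}, so |A + A| = 10.
Step 2: Doubling constant K = |A + A|/|A| = 10/4 = 10/4 ≈ 2.5000.
Step 3: Plünnecke-Ruzsa gives |3A| ≤ K³·|A| = (2.5000)³ · 4 ≈ 62.5000.
Step 4: Compute 3A = A + A + A directly by enumerating all triples (a,b,c) ∈ A³; |3A| = 19.
Step 5: Check 19 ≤ 62.5000? Yes ✓.

K = 10/4, Plünnecke-Ruzsa bound K³|A| ≈ 62.5000, |3A| = 19, inequality holds.


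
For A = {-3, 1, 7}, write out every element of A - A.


A - A = {a - a' : a, a' ∈ A}.
Compute a - a' for each ordered pair (a, a'):
a = -3: -3--3=0, -3-1=-4, -3-7=-10
a = 1: 1--3=4, 1-1=0, 1-7=-6
a = 7: 7--3=10, 7-1=6, 7-7=0
Collecting distinct values (and noting 0 appears from a-a):
A - A = {-10, -6, -4, 0, 4, 6, 10}
|A - A| = 7

A - A = {-10, -6, -4, 0, 4, 6, 10}


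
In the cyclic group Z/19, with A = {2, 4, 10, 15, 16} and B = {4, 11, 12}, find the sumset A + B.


Work in Z/19Z: reduce every sum a + b modulo 19.
Enumerate all 15 pairs:
a = 2: 2+4=6, 2+11=13, 2+12=14
a = 4: 4+4=8, 4+11=15, 4+12=16
a = 10: 10+4=14, 10+11=2, 10+12=3
a = 15: 15+4=0, 15+11=7, 15+12=8
a = 16: 16+4=1, 16+11=8, 16+12=9
Distinct residues collected: {0, 1, 2, 3, 6, 7, 8, 9, 13, 14, 15, 16}
|A + B| = 12 (out of 19 total residues).

A + B = {0, 1, 2, 3, 6, 7, 8, 9, 13, 14, 15, 16}


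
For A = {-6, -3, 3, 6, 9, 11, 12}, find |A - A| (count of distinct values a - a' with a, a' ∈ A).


A - A = {a - a' : a, a' ∈ A}; |A| = 7.
Bounds: 2|A|-1 ≤ |A - A| ≤ |A|² - |A| + 1, i.e. 13 ≤ |A - A| ≤ 43.
Note: 0 ∈ A - A always (from a - a). The set is symmetric: if d ∈ A - A then -d ∈ A - A.
Enumerate nonzero differences d = a - a' with a > a' (then include -d):
Positive differences: {1, 2, 3, 5, 6, 8, 9, 12, 14, 15, 17, 18}
Full difference set: {0} ∪ (positive diffs) ∪ (negative diffs).
|A - A| = 1 + 2·12 = 25 (matches direct enumeration: 25).

|A - A| = 25


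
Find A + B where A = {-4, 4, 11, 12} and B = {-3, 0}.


A + B = {a + b : a ∈ A, b ∈ B}.
Enumerate all |A|·|B| = 4·2 = 8 pairs (a, b) and collect distinct sums.
a = -4: -4+-3=-7, -4+0=-4
a = 4: 4+-3=1, 4+0=4
a = 11: 11+-3=8, 11+0=11
a = 12: 12+-3=9, 12+0=12
Collecting distinct sums: A + B = {-7, -4, 1, 4, 8, 9, 11, 12}
|A + B| = 8

A + B = {-7, -4, 1, 4, 8, 9, 11, 12}


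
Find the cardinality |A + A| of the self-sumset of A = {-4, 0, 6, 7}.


A + A = {a + a' : a, a' ∈ A}; |A| = 4.
General bounds: 2|A| - 1 ≤ |A + A| ≤ |A|(|A|+1)/2, i.e. 7 ≤ |A + A| ≤ 10.
Lower bound 2|A|-1 is attained iff A is an arithmetic progression.
Enumerate sums a + a' for a ≤ a' (symmetric, so this suffices):
a = -4: -4+-4=-8, -4+0=-4, -4+6=2, -4+7=3
a = 0: 0+0=0, 0+6=6, 0+7=7
a = 6: 6+6=12, 6+7=13
a = 7: 7+7=14
Distinct sums: {-8, -4, 0, 2, 3, 6, 7, 12, 13, 14}
|A + A| = 10

|A + A| = 10


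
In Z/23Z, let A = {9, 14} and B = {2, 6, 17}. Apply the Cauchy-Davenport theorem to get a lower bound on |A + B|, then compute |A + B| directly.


Cauchy-Davenport: |A + B| ≥ min(p, |A| + |B| - 1) for A, B nonempty in Z/pZ.
|A| = 2, |B| = 3, p = 23.
CD lower bound = min(23, 2 + 3 - 1) = min(23, 4) = 4.
Compute A + B mod 23 directly:
a = 9: 9+2=11, 9+6=15, 9+17=3
a = 14: 14+2=16, 14+6=20, 14+17=8
A + B = {3, 8, 11, 15, 16, 20}, so |A + B| = 6.
Verify: 6 ≥ 4? Yes ✓.

CD lower bound = 4, actual |A + B| = 6.


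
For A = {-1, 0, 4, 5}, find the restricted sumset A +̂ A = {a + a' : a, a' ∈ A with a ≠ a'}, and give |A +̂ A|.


Restricted sumset: A +̂ A = {a + a' : a ∈ A, a' ∈ A, a ≠ a'}.
Equivalently, take A + A and drop any sum 2a that is achievable ONLY as a + a for a ∈ A (i.e. sums representable only with equal summands).
Enumerate pairs (a, a') with a < a' (symmetric, so each unordered pair gives one sum; this covers all a ≠ a'):
  -1 + 0 = -1
  -1 + 4 = 3
  -1 + 5 = 4
  0 + 4 = 4
  0 + 5 = 5
  4 + 5 = 9
Collected distinct sums: {-1, 3, 4, 5, 9}
|A +̂ A| = 5
(Reference bound: |A +̂ A| ≥ 2|A| - 3 for |A| ≥ 2, with |A| = 4 giving ≥ 5.)

|A +̂ A| = 5


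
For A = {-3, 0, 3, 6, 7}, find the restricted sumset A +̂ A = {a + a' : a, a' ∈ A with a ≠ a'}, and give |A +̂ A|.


Restricted sumset: A +̂ A = {a + a' : a ∈ A, a' ∈ A, a ≠ a'}.
Equivalently, take A + A and drop any sum 2a that is achievable ONLY as a + a for a ∈ A (i.e. sums representable only with equal summands).
Enumerate pairs (a, a') with a < a' (symmetric, so each unordered pair gives one sum; this covers all a ≠ a'):
  -3 + 0 = -3
  -3 + 3 = 0
  -3 + 6 = 3
  -3 + 7 = 4
  0 + 3 = 3
  0 + 6 = 6
  0 + 7 = 7
  3 + 6 = 9
  3 + 7 = 10
  6 + 7 = 13
Collected distinct sums: {-3, 0, 3, 4, 6, 7, 9, 10, 13}
|A +̂ A| = 9
(Reference bound: |A +̂ A| ≥ 2|A| - 3 for |A| ≥ 2, with |A| = 5 giving ≥ 7.)

|A +̂ A| = 9


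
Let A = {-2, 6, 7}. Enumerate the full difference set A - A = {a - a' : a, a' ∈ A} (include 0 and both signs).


A - A = {a - a' : a, a' ∈ A}.
Compute a - a' for each ordered pair (a, a'):
a = -2: -2--2=0, -2-6=-8, -2-7=-9
a = 6: 6--2=8, 6-6=0, 6-7=-1
a = 7: 7--2=9, 7-6=1, 7-7=0
Collecting distinct values (and noting 0 appears from a-a):
A - A = {-9, -8, -1, 0, 1, 8, 9}
|A - A| = 7

A - A = {-9, -8, -1, 0, 1, 8, 9}


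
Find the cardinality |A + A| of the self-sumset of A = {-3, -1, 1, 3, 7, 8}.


A + A = {a + a' : a, a' ∈ A}; |A| = 6.
General bounds: 2|A| - 1 ≤ |A + A| ≤ |A|(|A|+1)/2, i.e. 11 ≤ |A + A| ≤ 21.
Lower bound 2|A|-1 is attained iff A is an arithmetic progression.
Enumerate sums a + a' for a ≤ a' (symmetric, so this suffices):
a = -3: -3+-3=-6, -3+-1=-4, -3+1=-2, -3+3=0, -3+7=4, -3+8=5
a = -1: -1+-1=-2, -1+1=0, -1+3=2, -1+7=6, -1+8=7
a = 1: 1+1=2, 1+3=4, 1+7=8, 1+8=9
a = 3: 3+3=6, 3+7=10, 3+8=11
a = 7: 7+7=14, 7+8=15
a = 8: 8+8=16
Distinct sums: {-6, -4, -2, 0, 2, 4, 5, 6, 7, 8, 9, 10, 11, 14, 15, 16}
|A + A| = 16

|A + A| = 16


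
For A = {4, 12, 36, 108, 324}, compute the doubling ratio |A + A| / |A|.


|A| = 5.
Compute A + A by enumerating all 25 pairs.
A + A = {8, 16, 24, 40, 48, 72, 112, 120, 144, 216, 328, 336, 360, 432, 648}, so |A + A| = 15.
K = |A + A| / |A| = 15/5 = 3/1 ≈ 3.0000.
Reference: AP of size 5 gives K = 9/5 ≈ 1.8000; a fully generic set of size 5 gives K ≈ 3.0000.

|A| = 5, |A + A| = 15, K = 15/5 = 3/1.


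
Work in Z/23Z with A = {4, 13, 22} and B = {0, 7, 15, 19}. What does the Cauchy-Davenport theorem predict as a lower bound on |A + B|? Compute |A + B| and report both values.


Cauchy-Davenport: |A + B| ≥ min(p, |A| + |B| - 1) for A, B nonempty in Z/pZ.
|A| = 3, |B| = 4, p = 23.
CD lower bound = min(23, 3 + 4 - 1) = min(23, 6) = 6.
Compute A + B mod 23 directly:
a = 4: 4+0=4, 4+7=11, 4+15=19, 4+19=0
a = 13: 13+0=13, 13+7=20, 13+15=5, 13+19=9
a = 22: 22+0=22, 22+7=6, 22+15=14, 22+19=18
A + B = {0, 4, 5, 6, 9, 11, 13, 14, 18, 19, 20, 22}, so |A + B| = 12.
Verify: 12 ≥ 6? Yes ✓.

CD lower bound = 6, actual |A + B| = 12.


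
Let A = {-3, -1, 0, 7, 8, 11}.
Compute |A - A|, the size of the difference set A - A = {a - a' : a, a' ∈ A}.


A - A = {a - a' : a, a' ∈ A}; |A| = 6.
Bounds: 2|A|-1 ≤ |A - A| ≤ |A|² - |A| + 1, i.e. 11 ≤ |A - A| ≤ 31.
Note: 0 ∈ A - A always (from a - a). The set is symmetric: if d ∈ A - A then -d ∈ A - A.
Enumerate nonzero differences d = a - a' with a > a' (then include -d):
Positive differences: {1, 2, 3, 4, 7, 8, 9, 10, 11, 12, 14}
Full difference set: {0} ∪ (positive diffs) ∪ (negative diffs).
|A - A| = 1 + 2·11 = 23 (matches direct enumeration: 23).

|A - A| = 23


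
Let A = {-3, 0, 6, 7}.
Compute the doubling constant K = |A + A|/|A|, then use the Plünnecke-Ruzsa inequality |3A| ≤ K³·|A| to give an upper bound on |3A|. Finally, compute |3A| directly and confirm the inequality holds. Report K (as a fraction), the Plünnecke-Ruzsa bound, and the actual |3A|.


|A| = 4.
Step 1: Compute A + A by enumerating all 16 pairs.
A + A = {-6, -3, 0, 3, 4, 6, 7, 12, 13, 14}, so |A + A| = 10.
Step 2: Doubling constant K = |A + A|/|A| = 10/4 = 10/4 ≈ 2.5000.
Step 3: Plünnecke-Ruzsa gives |3A| ≤ K³·|A| = (2.5000)³ · 4 ≈ 62.5000.
Step 4: Compute 3A = A + A + A directly by enumerating all triples (a,b,c) ∈ A³; |3A| = 19.
Step 5: Check 19 ≤ 62.5000? Yes ✓.

K = 10/4, Plünnecke-Ruzsa bound K³|A| ≈ 62.5000, |3A| = 19, inequality holds.


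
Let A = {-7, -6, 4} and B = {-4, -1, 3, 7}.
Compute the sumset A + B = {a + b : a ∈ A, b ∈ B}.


A + B = {a + b : a ∈ A, b ∈ B}.
Enumerate all |A|·|B| = 3·4 = 12 pairs (a, b) and collect distinct sums.
a = -7: -7+-4=-11, -7+-1=-8, -7+3=-4, -7+7=0
a = -6: -6+-4=-10, -6+-1=-7, -6+3=-3, -6+7=1
a = 4: 4+-4=0, 4+-1=3, 4+3=7, 4+7=11
Collecting distinct sums: A + B = {-11, -10, -8, -7, -4, -3, 0, 1, 3, 7, 11}
|A + B| = 11

A + B = {-11, -10, -8, -7, -4, -3, 0, 1, 3, 7, 11}


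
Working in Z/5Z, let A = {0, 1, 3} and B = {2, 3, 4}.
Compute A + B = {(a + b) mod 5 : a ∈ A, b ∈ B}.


Work in Z/5Z: reduce every sum a + b modulo 5.
Enumerate all 9 pairs:
a = 0: 0+2=2, 0+3=3, 0+4=4
a = 1: 1+2=3, 1+3=4, 1+4=0
a = 3: 3+2=0, 3+3=1, 3+4=2
Distinct residues collected: {0, 1, 2, 3, 4}
|A + B| = 5 (out of 5 total residues).

A + B = {0, 1, 2, 3, 4}


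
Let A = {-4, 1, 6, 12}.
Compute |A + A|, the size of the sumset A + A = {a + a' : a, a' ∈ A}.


A + A = {a + a' : a, a' ∈ A}; |A| = 4.
General bounds: 2|A| - 1 ≤ |A + A| ≤ |A|(|A|+1)/2, i.e. 7 ≤ |A + A| ≤ 10.
Lower bound 2|A|-1 is attained iff A is an arithmetic progression.
Enumerate sums a + a' for a ≤ a' (symmetric, so this suffices):
a = -4: -4+-4=-8, -4+1=-3, -4+6=2, -4+12=8
a = 1: 1+1=2, 1+6=7, 1+12=13
a = 6: 6+6=12, 6+12=18
a = 12: 12+12=24
Distinct sums: {-8, -3, 2, 7, 8, 12, 13, 18, 24}
|A + A| = 9

|A + A| = 9


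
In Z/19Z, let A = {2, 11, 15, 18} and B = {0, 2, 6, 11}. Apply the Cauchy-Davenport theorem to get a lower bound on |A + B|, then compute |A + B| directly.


Cauchy-Davenport: |A + B| ≥ min(p, |A| + |B| - 1) for A, B nonempty in Z/pZ.
|A| = 4, |B| = 4, p = 19.
CD lower bound = min(19, 4 + 4 - 1) = min(19, 7) = 7.
Compute A + B mod 19 directly:
a = 2: 2+0=2, 2+2=4, 2+6=8, 2+11=13
a = 11: 11+0=11, 11+2=13, 11+6=17, 11+11=3
a = 15: 15+0=15, 15+2=17, 15+6=2, 15+11=7
a = 18: 18+0=18, 18+2=1, 18+6=5, 18+11=10
A + B = {1, 2, 3, 4, 5, 7, 8, 10, 11, 13, 15, 17, 18}, so |A + B| = 13.
Verify: 13 ≥ 7? Yes ✓.

CD lower bound = 7, actual |A + B| = 13.


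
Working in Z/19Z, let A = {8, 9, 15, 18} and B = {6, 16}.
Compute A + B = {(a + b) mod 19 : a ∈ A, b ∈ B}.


Work in Z/19Z: reduce every sum a + b modulo 19.
Enumerate all 8 pairs:
a = 8: 8+6=14, 8+16=5
a = 9: 9+6=15, 9+16=6
a = 15: 15+6=2, 15+16=12
a = 18: 18+6=5, 18+16=15
Distinct residues collected: {2, 5, 6, 12, 14, 15}
|A + B| = 6 (out of 19 total residues).

A + B = {2, 5, 6, 12, 14, 15}


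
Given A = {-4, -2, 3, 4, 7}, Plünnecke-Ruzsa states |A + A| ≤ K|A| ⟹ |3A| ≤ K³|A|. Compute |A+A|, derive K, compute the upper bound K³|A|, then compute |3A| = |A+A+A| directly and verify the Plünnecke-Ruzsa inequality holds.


|A| = 5.
Step 1: Compute A + A by enumerating all 25 pairs.
A + A = {-8, -6, -4, -1, 0, 1, 2, 3, 5, 6, 7, 8, 10, 11, 14}, so |A + A| = 15.
Step 2: Doubling constant K = |A + A|/|A| = 15/5 = 15/5 ≈ 3.0000.
Step 3: Plünnecke-Ruzsa gives |3A| ≤ K³·|A| = (3.0000)³ · 5 ≈ 135.0000.
Step 4: Compute 3A = A + A + A directly by enumerating all triples (a,b,c) ∈ A³; |3A| = 28.
Step 5: Check 28 ≤ 135.0000? Yes ✓.

K = 15/5, Plünnecke-Ruzsa bound K³|A| ≈ 135.0000, |3A| = 28, inequality holds.


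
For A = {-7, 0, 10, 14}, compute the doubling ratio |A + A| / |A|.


|A| = 4.
Compute A + A by enumerating all 16 pairs.
A + A = {-14, -7, 0, 3, 7, 10, 14, 20, 24, 28}, so |A + A| = 10.
K = |A + A| / |A| = 10/4 = 5/2 ≈ 2.5000.
Reference: AP of size 4 gives K = 7/4 ≈ 1.7500; a fully generic set of size 4 gives K ≈ 2.5000.

|A| = 4, |A + A| = 10, K = 10/4 = 5/2.


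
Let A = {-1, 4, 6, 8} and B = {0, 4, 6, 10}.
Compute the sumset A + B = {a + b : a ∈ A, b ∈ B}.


A + B = {a + b : a ∈ A, b ∈ B}.
Enumerate all |A|·|B| = 4·4 = 16 pairs (a, b) and collect distinct sums.
a = -1: -1+0=-1, -1+4=3, -1+6=5, -1+10=9
a = 4: 4+0=4, 4+4=8, 4+6=10, 4+10=14
a = 6: 6+0=6, 6+4=10, 6+6=12, 6+10=16
a = 8: 8+0=8, 8+4=12, 8+6=14, 8+10=18
Collecting distinct sums: A + B = {-1, 3, 4, 5, 6, 8, 9, 10, 12, 14, 16, 18}
|A + B| = 12

A + B = {-1, 3, 4, 5, 6, 8, 9, 10, 12, 14, 16, 18}


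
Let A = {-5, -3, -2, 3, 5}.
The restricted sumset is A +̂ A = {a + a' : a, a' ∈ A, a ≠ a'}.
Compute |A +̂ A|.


Restricted sumset: A +̂ A = {a + a' : a ∈ A, a' ∈ A, a ≠ a'}.
Equivalently, take A + A and drop any sum 2a that is achievable ONLY as a + a for a ∈ A (i.e. sums representable only with equal summands).
Enumerate pairs (a, a') with a < a' (symmetric, so each unordered pair gives one sum; this covers all a ≠ a'):
  -5 + -3 = -8
  -5 + -2 = -7
  -5 + 3 = -2
  -5 + 5 = 0
  -3 + -2 = -5
  -3 + 3 = 0
  -3 + 5 = 2
  -2 + 3 = 1
  -2 + 5 = 3
  3 + 5 = 8
Collected distinct sums: {-8, -7, -5, -2, 0, 1, 2, 3, 8}
|A +̂ A| = 9
(Reference bound: |A +̂ A| ≥ 2|A| - 3 for |A| ≥ 2, with |A| = 5 giving ≥ 7.)

|A +̂ A| = 9


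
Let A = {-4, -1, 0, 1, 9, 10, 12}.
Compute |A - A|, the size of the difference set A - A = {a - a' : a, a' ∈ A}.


A - A = {a - a' : a, a' ∈ A}; |A| = 7.
Bounds: 2|A|-1 ≤ |A - A| ≤ |A|² - |A| + 1, i.e. 13 ≤ |A - A| ≤ 43.
Note: 0 ∈ A - A always (from a - a). The set is symmetric: if d ∈ A - A then -d ∈ A - A.
Enumerate nonzero differences d = a - a' with a > a' (then include -d):
Positive differences: {1, 2, 3, 4, 5, 8, 9, 10, 11, 12, 13, 14, 16}
Full difference set: {0} ∪ (positive diffs) ∪ (negative diffs).
|A - A| = 1 + 2·13 = 27 (matches direct enumeration: 27).

|A - A| = 27


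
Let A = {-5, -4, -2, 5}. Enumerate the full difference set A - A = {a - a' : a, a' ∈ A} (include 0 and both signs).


A - A = {a - a' : a, a' ∈ A}.
Compute a - a' for each ordered pair (a, a'):
a = -5: -5--5=0, -5--4=-1, -5--2=-3, -5-5=-10
a = -4: -4--5=1, -4--4=0, -4--2=-2, -4-5=-9
a = -2: -2--5=3, -2--4=2, -2--2=0, -2-5=-7
a = 5: 5--5=10, 5--4=9, 5--2=7, 5-5=0
Collecting distinct values (and noting 0 appears from a-a):
A - A = {-10, -9, -7, -3, -2, -1, 0, 1, 2, 3, 7, 9, 10}
|A - A| = 13

A - A = {-10, -9, -7, -3, -2, -1, 0, 1, 2, 3, 7, 9, 10}


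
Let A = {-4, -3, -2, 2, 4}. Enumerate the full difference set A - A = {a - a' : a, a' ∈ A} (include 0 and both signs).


A - A = {a - a' : a, a' ∈ A}.
Compute a - a' for each ordered pair (a, a'):
a = -4: -4--4=0, -4--3=-1, -4--2=-2, -4-2=-6, -4-4=-8
a = -3: -3--4=1, -3--3=0, -3--2=-1, -3-2=-5, -3-4=-7
a = -2: -2--4=2, -2--3=1, -2--2=0, -2-2=-4, -2-4=-6
a = 2: 2--4=6, 2--3=5, 2--2=4, 2-2=0, 2-4=-2
a = 4: 4--4=8, 4--3=7, 4--2=6, 4-2=2, 4-4=0
Collecting distinct values (and noting 0 appears from a-a):
A - A = {-8, -7, -6, -5, -4, -2, -1, 0, 1, 2, 4, 5, 6, 7, 8}
|A - A| = 15

A - A = {-8, -7, -6, -5, -4, -2, -1, 0, 1, 2, 4, 5, 6, 7, 8}


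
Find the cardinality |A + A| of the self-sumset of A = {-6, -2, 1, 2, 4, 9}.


A + A = {a + a' : a, a' ∈ A}; |A| = 6.
General bounds: 2|A| - 1 ≤ |A + A| ≤ |A|(|A|+1)/2, i.e. 11 ≤ |A + A| ≤ 21.
Lower bound 2|A|-1 is attained iff A is an arithmetic progression.
Enumerate sums a + a' for a ≤ a' (symmetric, so this suffices):
a = -6: -6+-6=-12, -6+-2=-8, -6+1=-5, -6+2=-4, -6+4=-2, -6+9=3
a = -2: -2+-2=-4, -2+1=-1, -2+2=0, -2+4=2, -2+9=7
a = 1: 1+1=2, 1+2=3, 1+4=5, 1+9=10
a = 2: 2+2=4, 2+4=6, 2+9=11
a = 4: 4+4=8, 4+9=13
a = 9: 9+9=18
Distinct sums: {-12, -8, -5, -4, -2, -1, 0, 2, 3, 4, 5, 6, 7, 8, 10, 11, 13, 18}
|A + A| = 18

|A + A| = 18


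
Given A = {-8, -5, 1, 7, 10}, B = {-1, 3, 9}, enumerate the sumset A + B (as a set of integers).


A + B = {a + b : a ∈ A, b ∈ B}.
Enumerate all |A|·|B| = 5·3 = 15 pairs (a, b) and collect distinct sums.
a = -8: -8+-1=-9, -8+3=-5, -8+9=1
a = -5: -5+-1=-6, -5+3=-2, -5+9=4
a = 1: 1+-1=0, 1+3=4, 1+9=10
a = 7: 7+-1=6, 7+3=10, 7+9=16
a = 10: 10+-1=9, 10+3=13, 10+9=19
Collecting distinct sums: A + B = {-9, -6, -5, -2, 0, 1, 4, 6, 9, 10, 13, 16, 19}
|A + B| = 13

A + B = {-9, -6, -5, -2, 0, 1, 4, 6, 9, 10, 13, 16, 19}


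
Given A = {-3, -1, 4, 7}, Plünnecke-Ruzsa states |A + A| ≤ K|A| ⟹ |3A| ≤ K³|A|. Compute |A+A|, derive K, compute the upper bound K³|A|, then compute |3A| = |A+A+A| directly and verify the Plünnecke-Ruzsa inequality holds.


|A| = 4.
Step 1: Compute A + A by enumerating all 16 pairs.
A + A = {-6, -4, -2, 1, 3, 4, 6, 8, 11, 14}, so |A + A| = 10.
Step 2: Doubling constant K = |A + A|/|A| = 10/4 = 10/4 ≈ 2.5000.
Step 3: Plünnecke-Ruzsa gives |3A| ≤ K³·|A| = (2.5000)³ · 4 ≈ 62.5000.
Step 4: Compute 3A = A + A + A directly by enumerating all triples (a,b,c) ∈ A³; |3A| = 19.
Step 5: Check 19 ≤ 62.5000? Yes ✓.

K = 10/4, Plünnecke-Ruzsa bound K³|A| ≈ 62.5000, |3A| = 19, inequality holds.


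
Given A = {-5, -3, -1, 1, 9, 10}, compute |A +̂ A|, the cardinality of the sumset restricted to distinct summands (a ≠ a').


Restricted sumset: A +̂ A = {a + a' : a ∈ A, a' ∈ A, a ≠ a'}.
Equivalently, take A + A and drop any sum 2a that is achievable ONLY as a + a for a ∈ A (i.e. sums representable only with equal summands).
Enumerate pairs (a, a') with a < a' (symmetric, so each unordered pair gives one sum; this covers all a ≠ a'):
  -5 + -3 = -8
  -5 + -1 = -6
  -5 + 1 = -4
  -5 + 9 = 4
  -5 + 10 = 5
  -3 + -1 = -4
  -3 + 1 = -2
  -3 + 9 = 6
  -3 + 10 = 7
  -1 + 1 = 0
  -1 + 9 = 8
  -1 + 10 = 9
  1 + 9 = 10
  1 + 10 = 11
  9 + 10 = 19
Collected distinct sums: {-8, -6, -4, -2, 0, 4, 5, 6, 7, 8, 9, 10, 11, 19}
|A +̂ A| = 14
(Reference bound: |A +̂ A| ≥ 2|A| - 3 for |A| ≥ 2, with |A| = 6 giving ≥ 9.)

|A +̂ A| = 14


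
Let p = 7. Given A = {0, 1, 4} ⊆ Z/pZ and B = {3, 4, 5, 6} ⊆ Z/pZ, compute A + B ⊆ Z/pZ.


Work in Z/7Z: reduce every sum a + b modulo 7.
Enumerate all 12 pairs:
a = 0: 0+3=3, 0+4=4, 0+5=5, 0+6=6
a = 1: 1+3=4, 1+4=5, 1+5=6, 1+6=0
a = 4: 4+3=0, 4+4=1, 4+5=2, 4+6=3
Distinct residues collected: {0, 1, 2, 3, 4, 5, 6}
|A + B| = 7 (out of 7 total residues).

A + B = {0, 1, 2, 3, 4, 5, 6}


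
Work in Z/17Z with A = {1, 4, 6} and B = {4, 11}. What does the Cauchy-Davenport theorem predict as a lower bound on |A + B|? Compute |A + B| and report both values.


Cauchy-Davenport: |A + B| ≥ min(p, |A| + |B| - 1) for A, B nonempty in Z/pZ.
|A| = 3, |B| = 2, p = 17.
CD lower bound = min(17, 3 + 2 - 1) = min(17, 4) = 4.
Compute A + B mod 17 directly:
a = 1: 1+4=5, 1+11=12
a = 4: 4+4=8, 4+11=15
a = 6: 6+4=10, 6+11=0
A + B = {0, 5, 8, 10, 12, 15}, so |A + B| = 6.
Verify: 6 ≥ 4? Yes ✓.

CD lower bound = 4, actual |A + B| = 6.


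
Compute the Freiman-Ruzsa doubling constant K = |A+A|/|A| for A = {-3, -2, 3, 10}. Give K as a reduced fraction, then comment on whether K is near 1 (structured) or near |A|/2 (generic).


|A| = 4.
Compute A + A by enumerating all 16 pairs.
A + A = {-6, -5, -4, 0, 1, 6, 7, 8, 13, 20}, so |A + A| = 10.
K = |A + A| / |A| = 10/4 = 5/2 ≈ 2.5000.
Reference: AP of size 4 gives K = 7/4 ≈ 1.7500; a fully generic set of size 4 gives K ≈ 2.5000.

|A| = 4, |A + A| = 10, K = 10/4 = 5/2.


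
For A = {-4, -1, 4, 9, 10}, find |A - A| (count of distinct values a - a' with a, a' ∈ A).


A - A = {a - a' : a, a' ∈ A}; |A| = 5.
Bounds: 2|A|-1 ≤ |A - A| ≤ |A|² - |A| + 1, i.e. 9 ≤ |A - A| ≤ 21.
Note: 0 ∈ A - A always (from a - a). The set is symmetric: if d ∈ A - A then -d ∈ A - A.
Enumerate nonzero differences d = a - a' with a > a' (then include -d):
Positive differences: {1, 3, 5, 6, 8, 10, 11, 13, 14}
Full difference set: {0} ∪ (positive diffs) ∪ (negative diffs).
|A - A| = 1 + 2·9 = 19 (matches direct enumeration: 19).

|A - A| = 19


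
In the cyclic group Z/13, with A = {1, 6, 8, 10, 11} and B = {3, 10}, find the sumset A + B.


Work in Z/13Z: reduce every sum a + b modulo 13.
Enumerate all 10 pairs:
a = 1: 1+3=4, 1+10=11
a = 6: 6+3=9, 6+10=3
a = 8: 8+3=11, 8+10=5
a = 10: 10+3=0, 10+10=7
a = 11: 11+3=1, 11+10=8
Distinct residues collected: {0, 1, 3, 4, 5, 7, 8, 9, 11}
|A + B| = 9 (out of 13 total residues).

A + B = {0, 1, 3, 4, 5, 7, 8, 9, 11}


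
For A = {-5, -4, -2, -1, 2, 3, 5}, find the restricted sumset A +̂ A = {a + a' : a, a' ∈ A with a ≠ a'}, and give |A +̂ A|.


Restricted sumset: A +̂ A = {a + a' : a ∈ A, a' ∈ A, a ≠ a'}.
Equivalently, take A + A and drop any sum 2a that is achievable ONLY as a + a for a ∈ A (i.e. sums representable only with equal summands).
Enumerate pairs (a, a') with a < a' (symmetric, so each unordered pair gives one sum; this covers all a ≠ a'):
  -5 + -4 = -9
  -5 + -2 = -7
  -5 + -1 = -6
  -5 + 2 = -3
  -5 + 3 = -2
  -5 + 5 = 0
  -4 + -2 = -6
  -4 + -1 = -5
  -4 + 2 = -2
  -4 + 3 = -1
  -4 + 5 = 1
  -2 + -1 = -3
  -2 + 2 = 0
  -2 + 3 = 1
  -2 + 5 = 3
  -1 + 2 = 1
  -1 + 3 = 2
  -1 + 5 = 4
  2 + 3 = 5
  2 + 5 = 7
  3 + 5 = 8
Collected distinct sums: {-9, -7, -6, -5, -3, -2, -1, 0, 1, 2, 3, 4, 5, 7, 8}
|A +̂ A| = 15
(Reference bound: |A +̂ A| ≥ 2|A| - 3 for |A| ≥ 2, with |A| = 7 giving ≥ 11.)

|A +̂ A| = 15


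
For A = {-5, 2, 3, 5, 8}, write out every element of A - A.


A - A = {a - a' : a, a' ∈ A}.
Compute a - a' for each ordered pair (a, a'):
a = -5: -5--5=0, -5-2=-7, -5-3=-8, -5-5=-10, -5-8=-13
a = 2: 2--5=7, 2-2=0, 2-3=-1, 2-5=-3, 2-8=-6
a = 3: 3--5=8, 3-2=1, 3-3=0, 3-5=-2, 3-8=-5
a = 5: 5--5=10, 5-2=3, 5-3=2, 5-5=0, 5-8=-3
a = 8: 8--5=13, 8-2=6, 8-3=5, 8-5=3, 8-8=0
Collecting distinct values (and noting 0 appears from a-a):
A - A = {-13, -10, -8, -7, -6, -5, -3, -2, -1, 0, 1, 2, 3, 5, 6, 7, 8, 10, 13}
|A - A| = 19

A - A = {-13, -10, -8, -7, -6, -5, -3, -2, -1, 0, 1, 2, 3, 5, 6, 7, 8, 10, 13}


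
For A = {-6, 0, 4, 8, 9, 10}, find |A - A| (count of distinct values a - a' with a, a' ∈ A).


A - A = {a - a' : a, a' ∈ A}; |A| = 6.
Bounds: 2|A|-1 ≤ |A - A| ≤ |A|² - |A| + 1, i.e. 11 ≤ |A - A| ≤ 31.
Note: 0 ∈ A - A always (from a - a). The set is symmetric: if d ∈ A - A then -d ∈ A - A.
Enumerate nonzero differences d = a - a' with a > a' (then include -d):
Positive differences: {1, 2, 4, 5, 6, 8, 9, 10, 14, 15, 16}
Full difference set: {0} ∪ (positive diffs) ∪ (negative diffs).
|A - A| = 1 + 2·11 = 23 (matches direct enumeration: 23).

|A - A| = 23


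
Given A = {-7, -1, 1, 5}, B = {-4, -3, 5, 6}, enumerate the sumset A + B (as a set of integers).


A + B = {a + b : a ∈ A, b ∈ B}.
Enumerate all |A|·|B| = 4·4 = 16 pairs (a, b) and collect distinct sums.
a = -7: -7+-4=-11, -7+-3=-10, -7+5=-2, -7+6=-1
a = -1: -1+-4=-5, -1+-3=-4, -1+5=4, -1+6=5
a = 1: 1+-4=-3, 1+-3=-2, 1+5=6, 1+6=7
a = 5: 5+-4=1, 5+-3=2, 5+5=10, 5+6=11
Collecting distinct sums: A + B = {-11, -10, -5, -4, -3, -2, -1, 1, 2, 4, 5, 6, 7, 10, 11}
|A + B| = 15

A + B = {-11, -10, -5, -4, -3, -2, -1, 1, 2, 4, 5, 6, 7, 10, 11}


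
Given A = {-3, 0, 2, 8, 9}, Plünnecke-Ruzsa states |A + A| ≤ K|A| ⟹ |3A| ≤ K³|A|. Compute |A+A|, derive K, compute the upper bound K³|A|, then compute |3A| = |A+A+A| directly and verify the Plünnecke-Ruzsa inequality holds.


|A| = 5.
Step 1: Compute A + A by enumerating all 25 pairs.
A + A = {-6, -3, -1, 0, 2, 4, 5, 6, 8, 9, 10, 11, 16, 17, 18}, so |A + A| = 15.
Step 2: Doubling constant K = |A + A|/|A| = 15/5 = 15/5 ≈ 3.0000.
Step 3: Plünnecke-Ruzsa gives |3A| ≤ K³·|A| = (3.0000)³ · 5 ≈ 135.0000.
Step 4: Compute 3A = A + A + A directly by enumerating all triples (a,b,c) ∈ A³; |3A| = 30.
Step 5: Check 30 ≤ 135.0000? Yes ✓.

K = 15/5, Plünnecke-Ruzsa bound K³|A| ≈ 135.0000, |3A| = 30, inequality holds.


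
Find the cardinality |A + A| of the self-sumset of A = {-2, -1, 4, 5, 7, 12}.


A + A = {a + a' : a, a' ∈ A}; |A| = 6.
General bounds: 2|A| - 1 ≤ |A + A| ≤ |A|(|A|+1)/2, i.e. 11 ≤ |A + A| ≤ 21.
Lower bound 2|A|-1 is attained iff A is an arithmetic progression.
Enumerate sums a + a' for a ≤ a' (symmetric, so this suffices):
a = -2: -2+-2=-4, -2+-1=-3, -2+4=2, -2+5=3, -2+7=5, -2+12=10
a = -1: -1+-1=-2, -1+4=3, -1+5=4, -1+7=6, -1+12=11
a = 4: 4+4=8, 4+5=9, 4+7=11, 4+12=16
a = 5: 5+5=10, 5+7=12, 5+12=17
a = 7: 7+7=14, 7+12=19
a = 12: 12+12=24
Distinct sums: {-4, -3, -2, 2, 3, 4, 5, 6, 8, 9, 10, 11, 12, 14, 16, 17, 19, 24}
|A + A| = 18

|A + A| = 18


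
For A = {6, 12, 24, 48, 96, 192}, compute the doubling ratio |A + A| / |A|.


|A| = 6.
Compute A + A by enumerating all 36 pairs.
A + A = {12, 18, 24, 30, 36, 48, 54, 60, 72, 96, 102, 108, 120, 144, 192, 198, 204, 216, 240, 288, 384}, so |A + A| = 21.
K = |A + A| / |A| = 21/6 = 7/2 ≈ 3.5000.
Reference: AP of size 6 gives K = 11/6 ≈ 1.8333; a fully generic set of size 6 gives K ≈ 3.5000.

|A| = 6, |A + A| = 21, K = 21/6 = 7/2.


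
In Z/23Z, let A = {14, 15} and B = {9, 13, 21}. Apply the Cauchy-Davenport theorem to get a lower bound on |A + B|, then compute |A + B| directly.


Cauchy-Davenport: |A + B| ≥ min(p, |A| + |B| - 1) for A, B nonempty in Z/pZ.
|A| = 2, |B| = 3, p = 23.
CD lower bound = min(23, 2 + 3 - 1) = min(23, 4) = 4.
Compute A + B mod 23 directly:
a = 14: 14+9=0, 14+13=4, 14+21=12
a = 15: 15+9=1, 15+13=5, 15+21=13
A + B = {0, 1, 4, 5, 12, 13}, so |A + B| = 6.
Verify: 6 ≥ 4? Yes ✓.

CD lower bound = 4, actual |A + B| = 6.


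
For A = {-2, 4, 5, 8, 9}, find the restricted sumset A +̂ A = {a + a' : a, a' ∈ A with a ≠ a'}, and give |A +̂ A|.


Restricted sumset: A +̂ A = {a + a' : a ∈ A, a' ∈ A, a ≠ a'}.
Equivalently, take A + A and drop any sum 2a that is achievable ONLY as a + a for a ∈ A (i.e. sums representable only with equal summands).
Enumerate pairs (a, a') with a < a' (symmetric, so each unordered pair gives one sum; this covers all a ≠ a'):
  -2 + 4 = 2
  -2 + 5 = 3
  -2 + 8 = 6
  -2 + 9 = 7
  4 + 5 = 9
  4 + 8 = 12
  4 + 9 = 13
  5 + 8 = 13
  5 + 9 = 14
  8 + 9 = 17
Collected distinct sums: {2, 3, 6, 7, 9, 12, 13, 14, 17}
|A +̂ A| = 9
(Reference bound: |A +̂ A| ≥ 2|A| - 3 for |A| ≥ 2, with |A| = 5 giving ≥ 7.)

|A +̂ A| = 9


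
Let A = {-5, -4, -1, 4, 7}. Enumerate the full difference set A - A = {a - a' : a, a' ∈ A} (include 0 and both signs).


A - A = {a - a' : a, a' ∈ A}.
Compute a - a' for each ordered pair (a, a'):
a = -5: -5--5=0, -5--4=-1, -5--1=-4, -5-4=-9, -5-7=-12
a = -4: -4--5=1, -4--4=0, -4--1=-3, -4-4=-8, -4-7=-11
a = -1: -1--5=4, -1--4=3, -1--1=0, -1-4=-5, -1-7=-8
a = 4: 4--5=9, 4--4=8, 4--1=5, 4-4=0, 4-7=-3
a = 7: 7--5=12, 7--4=11, 7--1=8, 7-4=3, 7-7=0
Collecting distinct values (and noting 0 appears from a-a):
A - A = {-12, -11, -9, -8, -5, -4, -3, -1, 0, 1, 3, 4, 5, 8, 9, 11, 12}
|A - A| = 17

A - A = {-12, -11, -9, -8, -5, -4, -3, -1, 0, 1, 3, 4, 5, 8, 9, 11, 12}


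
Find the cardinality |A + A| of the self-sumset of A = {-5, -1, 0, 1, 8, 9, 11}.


A + A = {a + a' : a, a' ∈ A}; |A| = 7.
General bounds: 2|A| - 1 ≤ |A + A| ≤ |A|(|A|+1)/2, i.e. 13 ≤ |A + A| ≤ 28.
Lower bound 2|A|-1 is attained iff A is an arithmetic progression.
Enumerate sums a + a' for a ≤ a' (symmetric, so this suffices):
a = -5: -5+-5=-10, -5+-1=-6, -5+0=-5, -5+1=-4, -5+8=3, -5+9=4, -5+11=6
a = -1: -1+-1=-2, -1+0=-1, -1+1=0, -1+8=7, -1+9=8, -1+11=10
a = 0: 0+0=0, 0+1=1, 0+8=8, 0+9=9, 0+11=11
a = 1: 1+1=2, 1+8=9, 1+9=10, 1+11=12
a = 8: 8+8=16, 8+9=17, 8+11=19
a = 9: 9+9=18, 9+11=20
a = 11: 11+11=22
Distinct sums: {-10, -6, -5, -4, -2, -1, 0, 1, 2, 3, 4, 6, 7, 8, 9, 10, 11, 12, 16, 17, 18, 19, 20, 22}
|A + A| = 24

|A + A| = 24


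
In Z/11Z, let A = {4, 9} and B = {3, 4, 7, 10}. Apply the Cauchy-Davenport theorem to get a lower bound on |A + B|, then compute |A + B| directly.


Cauchy-Davenport: |A + B| ≥ min(p, |A| + |B| - 1) for A, B nonempty in Z/pZ.
|A| = 2, |B| = 4, p = 11.
CD lower bound = min(11, 2 + 4 - 1) = min(11, 5) = 5.
Compute A + B mod 11 directly:
a = 4: 4+3=7, 4+4=8, 4+7=0, 4+10=3
a = 9: 9+3=1, 9+4=2, 9+7=5, 9+10=8
A + B = {0, 1, 2, 3, 5, 7, 8}, so |A + B| = 7.
Verify: 7 ≥ 5? Yes ✓.

CD lower bound = 5, actual |A + B| = 7.


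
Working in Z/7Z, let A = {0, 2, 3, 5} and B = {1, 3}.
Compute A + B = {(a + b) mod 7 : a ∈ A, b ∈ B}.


Work in Z/7Z: reduce every sum a + b modulo 7.
Enumerate all 8 pairs:
a = 0: 0+1=1, 0+3=3
a = 2: 2+1=3, 2+3=5
a = 3: 3+1=4, 3+3=6
a = 5: 5+1=6, 5+3=1
Distinct residues collected: {1, 3, 4, 5, 6}
|A + B| = 5 (out of 7 total residues).

A + B = {1, 3, 4, 5, 6}


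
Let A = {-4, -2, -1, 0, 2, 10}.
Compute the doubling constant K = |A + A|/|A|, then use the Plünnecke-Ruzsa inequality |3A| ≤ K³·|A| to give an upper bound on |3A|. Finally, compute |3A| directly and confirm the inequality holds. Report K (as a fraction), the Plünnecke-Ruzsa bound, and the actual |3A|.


|A| = 6.
Step 1: Compute A + A by enumerating all 36 pairs.
A + A = {-8, -6, -5, -4, -3, -2, -1, 0, 1, 2, 4, 6, 8, 9, 10, 12, 20}, so |A + A| = 17.
Step 2: Doubling constant K = |A + A|/|A| = 17/6 = 17/6 ≈ 2.8333.
Step 3: Plünnecke-Ruzsa gives |3A| ≤ K³·|A| = (2.8333)³ · 6 ≈ 136.4722.
Step 4: Compute 3A = A + A + A directly by enumerating all triples (a,b,c) ∈ A³; |3A| = 31.
Step 5: Check 31 ≤ 136.4722? Yes ✓.

K = 17/6, Plünnecke-Ruzsa bound K³|A| ≈ 136.4722, |3A| = 31, inequality holds.


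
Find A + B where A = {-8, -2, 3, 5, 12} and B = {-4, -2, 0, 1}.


A + B = {a + b : a ∈ A, b ∈ B}.
Enumerate all |A|·|B| = 5·4 = 20 pairs (a, b) and collect distinct sums.
a = -8: -8+-4=-12, -8+-2=-10, -8+0=-8, -8+1=-7
a = -2: -2+-4=-6, -2+-2=-4, -2+0=-2, -2+1=-1
a = 3: 3+-4=-1, 3+-2=1, 3+0=3, 3+1=4
a = 5: 5+-4=1, 5+-2=3, 5+0=5, 5+1=6
a = 12: 12+-4=8, 12+-2=10, 12+0=12, 12+1=13
Collecting distinct sums: A + B = {-12, -10, -8, -7, -6, -4, -2, -1, 1, 3, 4, 5, 6, 8, 10, 12, 13}
|A + B| = 17

A + B = {-12, -10, -8, -7, -6, -4, -2, -1, 1, 3, 4, 5, 6, 8, 10, 12, 13}


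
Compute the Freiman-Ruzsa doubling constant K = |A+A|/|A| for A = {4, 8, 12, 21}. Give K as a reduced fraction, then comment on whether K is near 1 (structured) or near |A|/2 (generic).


|A| = 4.
Compute A + A by enumerating all 16 pairs.
A + A = {8, 12, 16, 20, 24, 25, 29, 33, 42}, so |A + A| = 9.
K = |A + A| / |A| = 9/4 (already in lowest terms) ≈ 2.2500.
Reference: AP of size 4 gives K = 7/4 ≈ 1.7500; a fully generic set of size 4 gives K ≈ 2.5000.

|A| = 4, |A + A| = 9, K = 9/4.


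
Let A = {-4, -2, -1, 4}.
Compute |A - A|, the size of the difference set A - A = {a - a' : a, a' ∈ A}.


A - A = {a - a' : a, a' ∈ A}; |A| = 4.
Bounds: 2|A|-1 ≤ |A - A| ≤ |A|² - |A| + 1, i.e. 7 ≤ |A - A| ≤ 13.
Note: 0 ∈ A - A always (from a - a). The set is symmetric: if d ∈ A - A then -d ∈ A - A.
Enumerate nonzero differences d = a - a' with a > a' (then include -d):
Positive differences: {1, 2, 3, 5, 6, 8}
Full difference set: {0} ∪ (positive diffs) ∪ (negative diffs).
|A - A| = 1 + 2·6 = 13 (matches direct enumeration: 13).

|A - A| = 13
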